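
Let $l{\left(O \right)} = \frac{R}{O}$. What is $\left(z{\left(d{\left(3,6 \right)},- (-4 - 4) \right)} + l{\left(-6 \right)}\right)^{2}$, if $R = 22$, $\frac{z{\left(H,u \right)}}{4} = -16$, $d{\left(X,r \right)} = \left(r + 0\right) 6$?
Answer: $\frac{41209}{9} \approx 4578.8$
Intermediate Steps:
$d{\left(X,r \right)} = 6 r$ ($d{\left(X,r \right)} = r 6 = 6 r$)
$z{\left(H,u \right)} = -64$ ($z{\left(H,u \right)} = 4 \left(-16\right) = -64$)
$l{\left(O \right)} = \frac{22}{O}$
$\left(z{\left(d{\left(3,6 \right)},- (-4 - 4) \right)} + l{\left(-6 \right)}\right)^{2} = \left(-64 + \frac{22}{-6}\right)^{2} = \left(-64 + 22 \left(- \frac{1}{6}\right)\right)^{2} = \left(-64 - \frac{11}{3}\right)^{2} = \left(- \frac{203}{3}\right)^{2} = \frac{41209}{9}$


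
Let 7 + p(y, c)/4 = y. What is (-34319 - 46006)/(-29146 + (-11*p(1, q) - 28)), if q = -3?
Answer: 2295/826 ≈ 2.7785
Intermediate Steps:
p(y, c) = -28 + 4*y
(-34319 - 46006)/(-29146 + (-11*p(1, q) - 28)) = (-34319 - 46006)/(-29146 + (-11*(-28 + 4*1) - 28)) = -80325/(-29146 + (-11*(-28 + 4) - 28)) = -80325/(-29146 + (-11*(-24) - 28)) = -80325/(-29146 + (264 - 28)) = -80325/(-29146 + 236) = -80325/(-28910) = -80325*(-1/28910) = 2295/826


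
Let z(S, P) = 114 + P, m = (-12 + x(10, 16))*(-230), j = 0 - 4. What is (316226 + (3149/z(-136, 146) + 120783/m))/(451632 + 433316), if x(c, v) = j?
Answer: 3026080287/8467182464 ≈ 0.35739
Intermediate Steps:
j = -4
x(c, v) = -4
m = 3680 (m = (-12 - 4)*(-230) = -16*(-230) = 3680)
(316226 + (3149/z(-136, 146) + 120783/m))/(451632 + 433316) = (316226 + (3149/(114 + 146) + 120783/3680))/(451632 + 433316) = (316226 + (3149/260 + 120783*(1/3680)))/884948 = (316226 + (3149*(1/260) + 120783/3680))*(1/884948) = (316226 + (3149/260 + 120783/3680))*(1/884948) = (316226 + 429919/9568)*(1/884948) = (3026080287/9568)*(1/884948) = 3026080287/8467182464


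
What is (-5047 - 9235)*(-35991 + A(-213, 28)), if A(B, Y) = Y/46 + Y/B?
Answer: 2518167549022/4899 ≈ 5.1402e+8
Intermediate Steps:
A(B, Y) = Y/46 + Y/B (A(B, Y) = Y*(1/46) + Y/B = Y/46 + Y/B)
(-5047 - 9235)*(-35991 + A(-213, 28)) = (-5047 - 9235)*(-35991 + ((1/46)*28 + 28/(-213))) = -14282*(-35991 + (14/23 + 28*(-1/213))) = -14282*(-35991 + (14/23 - 28/213)) = -14282*(-35991 + 2338/4899) = -14282*(-176317571/4899) = 2518167549022/4899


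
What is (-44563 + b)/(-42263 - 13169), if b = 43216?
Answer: 1347/55432 ≈ 0.024300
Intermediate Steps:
(-44563 + b)/(-42263 - 13169) = (-44563 + 43216)/(-42263 - 13169) = -1347/(-55432) = -1347*(-1/55432) = 1347/55432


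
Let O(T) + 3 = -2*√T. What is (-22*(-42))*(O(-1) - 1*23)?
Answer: -24024 - 1848*I ≈ -24024.0 - 1848.0*I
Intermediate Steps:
O(T) = -3 - 2*√T
(-22*(-42))*(O(-1) - 1*23) = (-22*(-42))*((-3 - 2*I) - 1*23) = 924*((-3 - 2*I) - 23) = 924*(-26 - 2*I) = -24024 - 1848*I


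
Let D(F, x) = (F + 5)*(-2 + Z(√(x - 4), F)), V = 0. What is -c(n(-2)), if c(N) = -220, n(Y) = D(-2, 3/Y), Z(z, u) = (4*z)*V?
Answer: 220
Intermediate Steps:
Z(z, u) = 0 (Z(z, u) = (4*z)*0 = 0)
D(F, x) = -10 - 2*F (D(F, x) = (F + 5)*(-2 + 0) = (5 + F)*(-2) = -10 - 2*F)
n(Y) = -6 (n(Y) = -10 - 2*(-2) = -10 + 4 = -6)
-c(n(-2)) = -1*(-220) = 220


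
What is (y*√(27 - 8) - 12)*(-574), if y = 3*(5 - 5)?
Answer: 6888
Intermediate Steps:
y = 0 (y = 3*0 = 0)
(y*√(27 - 8) - 12)*(-574) = (0*√(27 - 8) - 12)*(-574) = (0*√19 - 12)*(-574) = (0 - 12)*(-574) = -12*(-574) = 6888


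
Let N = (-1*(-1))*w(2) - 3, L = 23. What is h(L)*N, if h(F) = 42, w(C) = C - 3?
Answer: -168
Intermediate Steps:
w(C) = -3 + C
N = -4 (N = (-1*(-1))*(-3 + 2) - 3 = 1*(-1) - 3 = -1 - 3 = -4)
h(L)*N = 42*(-4) = -168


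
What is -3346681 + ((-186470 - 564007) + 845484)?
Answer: -3251674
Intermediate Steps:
-3346681 + ((-186470 - 564007) + 845484) = -3346681 + (-750477 + 845484) = -3346681 + 95007 = -3251674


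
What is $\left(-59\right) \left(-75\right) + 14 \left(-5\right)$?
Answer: $4355$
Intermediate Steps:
$\left(-59\right) \left(-75\right) + 14 \left(-5\right) = 4425 - 70 = 4355$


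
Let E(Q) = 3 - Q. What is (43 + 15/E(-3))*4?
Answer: 182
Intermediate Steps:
(43 + 15/E(-3))*4 = (43 + 15/(3 - 1*(-3)))*4 = (43 + 15/(3 + 3))*4 = (43 + 15/6)*4 = (43 + 15*(⅙))*4 = (43 + 5/2)*4 = (91/2)*4 = 182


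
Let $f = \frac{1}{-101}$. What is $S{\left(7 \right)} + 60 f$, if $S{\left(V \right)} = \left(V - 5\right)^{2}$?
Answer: $\frac{344}{101} \approx 3.4059$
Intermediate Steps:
$f = - \frac{1}{101} \approx -0.009901$
$S{\left(V \right)} = \left(-5 + V\right)^{2}$
$S{\left(7 \right)} + 60 f = \left(-5 + 7\right)^{2} + 60 \left(- \frac{1}{101}\right) = 2^{2} - \frac{60}{101} = 4 - \frac{60}{101} = \frac{344}{101}$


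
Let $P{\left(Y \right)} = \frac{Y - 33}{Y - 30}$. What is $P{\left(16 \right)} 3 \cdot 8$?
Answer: $\frac{204}{7} \approx 29.143$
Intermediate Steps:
$P{\left(Y \right)} = \frac{-33 + Y}{-30 + Y}$
$P{\left(16 \right)} 3 \cdot 8 = \frac{-33 + 16}{-30 + 16} \cdot 3 \cdot 8 = \frac{1}{-14} \left(-17\right) 24 = \left(- \frac{1}{14}\right) \left(-17\right) 24 = \frac{17}{14} \cdot 24 = \frac{204}{7}$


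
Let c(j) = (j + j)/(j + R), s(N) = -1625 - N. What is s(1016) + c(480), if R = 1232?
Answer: -282527/107 ≈ -2640.4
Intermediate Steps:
c(j) = 2*j/(1232 + j) (c(j) = (j + j)/(j + 1232) = (2*j)/(1232 + j) = 2*j/(1232 + j))
s(1016) + c(480) = (-1625 - 1*1016) + 2*480/(1232 + 480) = (-1625 - 1016) + 2*480/1712 = -2641 + 2*480*(1/1712) = -2641 + 60/107 = -282527/107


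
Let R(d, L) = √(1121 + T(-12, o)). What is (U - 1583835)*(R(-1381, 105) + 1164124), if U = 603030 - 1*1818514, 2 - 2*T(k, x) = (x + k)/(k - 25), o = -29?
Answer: -3258754431556 - 2799319*√6141038/74 ≈ -3.2588e+12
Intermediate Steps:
T(k, x) = 1 - (k + x)/(2*(-25 + k)) (T(k, x) = 1 - (x + k)/(2*(k - 25)) = 1 - (k + x)/(2*(-25 + k)))
U = -1215484 (U = 603030 - 1818514 = -1215484)
R(d, L) = √6141038/74 (R(d, L) = √(1121 + (-50 - 12 - 1*(-29))/(2*(-25 - 12))) = √(1121 + (½)*(-50 - 12 + 29)/(-37)) = √(1121 + (½)*(-1/37)*(-33)) = √(1121 + 33/74) = √(82987/74) = √6141038/74)
(U - 1583835)*(R(-1381, 105) + 1164124) = (-1215484 - 1583835)*(√6141038/74 + 1164124) = -2799319*(1164124 + √6141038/74) = -3258754431556 - 2799319*√6141038/74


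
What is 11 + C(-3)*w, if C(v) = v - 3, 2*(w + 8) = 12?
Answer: 23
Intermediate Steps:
w = -2 (w = -8 + (½)*12 = -8 + 6 = -2)
C(v) = -3 + v
11 + C(-3)*w = 11 + (-3 - 3)*(-2) = 11 - 6*(-2) = 11 + 12 = 23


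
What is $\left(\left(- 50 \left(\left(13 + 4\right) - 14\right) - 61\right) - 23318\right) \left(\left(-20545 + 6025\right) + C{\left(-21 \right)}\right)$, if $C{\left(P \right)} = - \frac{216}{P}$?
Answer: $\frac{2389793472}{7} \approx 3.414 \cdot 10^{8}$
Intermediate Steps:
$\left(\left(- 50 \left(\left(13 + 4\right) - 14\right) - 61\right) - 23318\right) \left(\left(-20545 + 6025\right) + C{\left(-21 \right)}\right) = \left(\left(- 50 \left(\left(13 + 4\right) - 14\right) - 61\right) - 23318\right) \left(\left(-20545 + 6025\right) - \frac{216}{-21}\right) = \left(\left(- 50 \left(17 + \left(-17 + 3\right)\right) - 61\right) - 23318\right) \left(-14520 - - \frac{72}{7}\right) = \left(\left(- 50 \left(17 - 14\right) - 61\right) - 23318\right) \left(-14520 + \frac{72}{7}\right) = \left(\left(\left(-50\right) 3 - 61\right) - 23318\right) \left(- \frac{101568}{7}\right) = \left(\left(-150 - 61\right) - 23318\right) \left(- \frac{101568}{7}\right) = \left(-211 - 23318\right) \left(- \frac{101568}{7}\right) = \left(-23529\right) \left(- \frac{101568}{7}\right) = \frac{2389793472}{7}$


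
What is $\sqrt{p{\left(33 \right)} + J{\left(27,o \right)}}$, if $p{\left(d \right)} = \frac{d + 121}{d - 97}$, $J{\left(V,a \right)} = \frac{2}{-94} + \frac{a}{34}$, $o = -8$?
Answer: $\frac{i \sqrt{108796634}}{6392} \approx 1.6318 i$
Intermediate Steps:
$J{\left(V,a \right)} = - \frac{1}{47} + \frac{a}{34}$ ($J{\left(V,a \right)} = 2 \left(- \frac{1}{94}\right) + a \frac{1}{34} = - \frac{1}{47} + \frac{a}{34}$)
$p{\left(d \right)} = \frac{121 + d}{-97 + d}$
$\sqrt{p{\left(33 \right)} + J{\left(27,o \right)}} = \sqrt{\frac{121 + 33}{-97 + 33} + \left(- \frac{1}{47} + \frac{1}{34} \left(-8\right)\right)} = \sqrt{\frac{1}{-64} \cdot 154 - \frac{205}{799}} = \sqrt{\left(- \frac{1}{64}\right) 154 - \frac{205}{799}} = \sqrt{- \frac{77}{32} - \frac{205}{799}} = \sqrt{- \frac{68083}{25568}} = \frac{i \sqrt{108796634}}{6392}$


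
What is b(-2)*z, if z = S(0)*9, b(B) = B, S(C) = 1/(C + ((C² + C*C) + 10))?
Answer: -9/5 ≈ -1.8000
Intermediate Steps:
S(C) = 1/(10 + C + 2*C²) (S(C) = 1/(C + ((C² + C²) + 10)) = 1/(C + (2*C² + 10)) = 1/(C + (10 + 2*C²)) = 1/(10 + C + 2*C²))
z = 9/10 (z = 9/(10 + 0 + 2*0²) = 9/(10 + 0 + 2*0) = 9/(10 + 0 + 0) = 9/10 ≈ 0.90000)
b(-2)*z = -2*9/10 = -9/5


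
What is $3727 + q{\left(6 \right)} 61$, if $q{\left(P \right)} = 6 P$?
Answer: $5923$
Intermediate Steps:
$3727 + q{\left(6 \right)} 61 = 3727 + 6 \cdot 6 \cdot 61 = 3727 + 36 \cdot 61 = 3727 + 2196 = 5923$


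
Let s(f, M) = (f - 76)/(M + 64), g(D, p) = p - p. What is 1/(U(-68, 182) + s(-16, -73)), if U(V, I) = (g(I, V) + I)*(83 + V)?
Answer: 9/24662 ≈ 0.00036493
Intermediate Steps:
g(D, p) = 0
U(V, I) = I*(83 + V) (U(V, I) = (0 + I)*(83 + V) = I*(83 + V))
s(f, M) = (-76 + f)/(64 + M)
1/(U(-68, 182) + s(-16, -73)) = 1/(182*(83 - 68) + (-76 - 16)/(64 - 73)) = 1/(182*15 - 92/(-9)) = 1/(2730 - ⅑*(-92)) = 1/(2730 + 92/9) = 1/(24662/9) = 9/24662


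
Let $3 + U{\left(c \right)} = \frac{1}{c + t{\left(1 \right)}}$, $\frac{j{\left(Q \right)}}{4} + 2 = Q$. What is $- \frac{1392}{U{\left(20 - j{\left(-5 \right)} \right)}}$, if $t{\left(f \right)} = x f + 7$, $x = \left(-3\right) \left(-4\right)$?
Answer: $\frac{11658}{25} \approx 466.32$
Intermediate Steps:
$j{\left(Q \right)} = -8 + 4 Q$
$x = 12$
$t{\left(f \right)} = 7 + 12 f$ ($t{\left(f \right)} = 12 f + 7 = 7 + 12 f$)
$U{\left(c \right)} = -3 + \frac{1}{19 + c}$ ($U{\left(c \right)} = -3 + \frac{1}{c + \left(7 + 12 \cdot 1\right)} = -3 + \frac{1}{c + \left(7 + 12\right)} = -3 + \frac{1}{c + 19} = -3 + \frac{1}{19 + c}$)
$- \frac{1392}{U{\left(20 - j{\left(-5 \right)} \right)}} = - \frac{1392}{\frac{1}{19 + \left(20 - \left(-8 + 4 \left(-5\right)\right)\right)} \left(-56 - 3 \left(20 - \left(-8 + 4 \left(-5\right)\right)\right)\right)} = - \frac{1392}{\frac{1}{19 + \left(20 - \left(-8 - 20\right)\right)} \left(-56 - 3 \left(20 - \left(-8 - 20\right)\right)\right)} = - \frac{1392}{\frac{1}{19 + \left(20 - -28\right)} \left(-56 - 3 \left(20 - -28\right)\right)} = - \frac{1392}{\frac{1}{19 + \left(20 + 28\right)} \left(-56 - 3 \left(20 + 28\right)\right)} = - \frac{1392}{\frac{1}{19 + 48} \left(-56 - 144\right)} = - \frac{1392}{\frac{1}{67} \left(-56 - 144\right)} = - \frac{1392}{\frac{1}{67} \left(-200\right)} = - \frac{1392}{- \frac{200}{67}} = \left(-1392\right) \left(- \frac{67}{200}\right) = \frac{11658}{25}$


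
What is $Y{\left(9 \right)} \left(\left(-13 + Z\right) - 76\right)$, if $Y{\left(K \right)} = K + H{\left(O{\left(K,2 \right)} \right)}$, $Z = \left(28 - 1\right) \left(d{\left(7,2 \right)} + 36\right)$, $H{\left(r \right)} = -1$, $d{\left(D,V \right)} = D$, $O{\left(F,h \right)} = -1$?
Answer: $8576$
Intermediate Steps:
$Z = 1161$ ($Z = \left(28 - 1\right) \left(7 + 36\right) = 27 \cdot 43 = 1161$)
$Y{\left(K \right)} = -1 + K$ ($Y{\left(K \right)} = K - 1 = -1 + K$)
$Y{\left(9 \right)} \left(\left(-13 + Z\right) - 76\right) = \left(-1 + 9\right) \left(\left(-13 + 1161\right) - 76\right) = 8 \left(1148 - 76\right) = 8 \cdot 1072 = 8576$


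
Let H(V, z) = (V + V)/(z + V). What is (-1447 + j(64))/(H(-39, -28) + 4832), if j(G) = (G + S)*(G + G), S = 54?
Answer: 915019/323822 ≈ 2.8257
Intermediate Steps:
j(G) = 2*G*(54 + G) (j(G) = (G + 54)*(G + G) = (54 + G)*(2*G) = 2*G*(54 + G))
H(V, z) = 2*V/(V + z) (H(V, z) = (2*V)/(V + z) = 2*V/(V + z))
(-1447 + j(64))/(H(-39, -28) + 4832) = (-1447 + 2*64*(54 + 64))/(2*(-39)/(-39 - 28) + 4832) = (-1447 + 2*64*118)/(2*(-39)/(-67) + 4832) = (-1447 + 15104)/(2*(-39)*(-1/67) + 4832) = 13657/(78/67 + 4832) = 13657/(323822/67) = 13657*(67/323822) = 915019/323822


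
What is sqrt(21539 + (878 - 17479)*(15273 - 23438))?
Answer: 8*sqrt(2118261) ≈ 11643.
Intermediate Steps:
sqrt(21539 + (878 - 17479)*(15273 - 23438)) = sqrt(21539 - 16601*(-8165)) = sqrt(21539 + 135547165) = sqrt(135568704) = 8*sqrt(2118261)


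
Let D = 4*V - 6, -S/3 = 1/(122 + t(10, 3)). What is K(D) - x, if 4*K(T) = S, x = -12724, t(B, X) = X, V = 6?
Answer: 6361997/500 ≈ 12724.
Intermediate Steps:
S = -3/125 (S = -3/(122 + 3) = -3/125 ≈ -0.024000)
D = 18 (D = 4*6 - 6 = 24 - 6 = 18)
K(T) = -3/500 (K(T) = (¼)*(-3/125) = -3/500)
K(D) - x = -3/500 - 1*(-12724) = -3/500 + 12724 = 6361997/500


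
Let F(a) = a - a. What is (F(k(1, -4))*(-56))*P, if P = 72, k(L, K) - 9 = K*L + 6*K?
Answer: 0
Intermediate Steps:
k(L, K) = 9 + 6*K + K*L (k(L, K) = 9 + (K*L + 6*K) = 9 + (6*K + K*L) = 9 + 6*K + K*L)
F(a) = 0
(F(k(1, -4))*(-56))*P = (0*(-56))*72 = 0*72 = 0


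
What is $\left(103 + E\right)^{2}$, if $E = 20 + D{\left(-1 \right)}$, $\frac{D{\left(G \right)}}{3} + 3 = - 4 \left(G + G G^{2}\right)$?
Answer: $19044$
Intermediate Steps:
$D{\left(G \right)} = -9 - 12 G - 12 G^{3}$ ($D{\left(G \right)} = -9 + 3 \left(- 4 \left(G + G G^{2}\right)\right) = -9 + 3 \left(- 4 \left(G + G^{3}\right)\right) = -9 + 3 \left(- 4 G - 4 G^{3}\right) = -9 - \left(12 G + 12 G^{3}\right) = -9 - 12 G - 12 G^{3}$)
$E = 35$ ($E = 20 - \left(-3 - 12\right) = 20 - -15 = 20 + \left(-9 + 12 + 12\right) = 20 + 15 = 35$)
$\left(103 + E\right)^{2} = \left(103 + 35\right)^{2} = 138^{2} = 19044$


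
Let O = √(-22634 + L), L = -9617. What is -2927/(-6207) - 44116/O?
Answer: 2927/6207 + 44116*I*√32251/32251 ≈ 0.47156 + 245.65*I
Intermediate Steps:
O = I*√32251 (O = √(-22634 - 9617) = √(-32251) = I*√32251 ≈ 179.59*I)
-2927/(-6207) - 44116/O = -2927/(-6207) - 44116*(-I*√32251/32251) = -2927*(-1/6207) - (-44116)*I*√32251/32251 = 2927/6207 + 44116*I*√32251/32251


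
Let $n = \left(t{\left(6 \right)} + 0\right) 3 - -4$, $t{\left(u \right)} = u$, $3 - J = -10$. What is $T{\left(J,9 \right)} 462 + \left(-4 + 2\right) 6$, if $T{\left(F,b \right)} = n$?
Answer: $10152$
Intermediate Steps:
$J = 13$ ($J = 3 - -10 = 3 + 10 = 13$)
$n = 22$ ($n = \left(6 + 0\right) 3 - -4 = 6 \cdot 3 + 4 = 18 + 4 = 22$)
$T{\left(F,b \right)} = 22$
$T{\left(J,9 \right)} 462 + \left(-4 + 2\right) 6 = 22 \cdot 462 + \left(-4 + 2\right) 6 = 10164 - 12 = 10152$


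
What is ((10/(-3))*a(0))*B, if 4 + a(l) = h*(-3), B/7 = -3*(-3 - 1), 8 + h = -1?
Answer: -6440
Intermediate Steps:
h = -9 (h = -8 - 1 = -9)
B = 84 (B = 7*(-3*(-3 - 1)) = 7*(-3*(-4)) = 7*12 = 84)
a(l) = 23 (a(l) = -4 - 9*(-3) = -4 + 27 = 23)
((10/(-3))*a(0))*B = ((10/(-3))*23)*84 = ((10*(-1/3))*23)*84 = -10/3*23*84 = -230/3*84 = -6440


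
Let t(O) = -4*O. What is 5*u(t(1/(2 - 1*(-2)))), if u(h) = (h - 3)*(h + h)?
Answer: 40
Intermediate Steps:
u(h) = 2*h*(-3 + h) (u(h) = (-3 + h)*(2*h) = 2*h*(-3 + h))
5*u(t(1/(2 - 1*(-2)))) = 5*(2*(-4/(2 - 1*(-2)))*(-3 - 4/(2 - 1*(-2)))) = 5*(2*(-4/(2 + 2))*(-3 - 4/(2 + 2))) = 5*(2*(-4/4)*(-3 - 4/4)) = 5*(2*(-4*1/4)*(-3 - 4*1/4)) = 5*(2*(-1)*(-3 - 1)) = 5*(2*(-1)*(-4)) = 5*8 = 40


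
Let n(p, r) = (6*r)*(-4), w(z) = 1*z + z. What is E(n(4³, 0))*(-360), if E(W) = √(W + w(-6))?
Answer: -720*I*√3 ≈ -1247.1*I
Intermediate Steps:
w(z) = 2*z (w(z) = z + z = 2*z)
n(p, r) = -24*r
E(W) = √(-12 + W) (E(W) = √(W + 2*(-6)) = √(W - 12) = √(-12 + W))
E(n(4³, 0))*(-360) = √(-12 - 24*0)*(-360) = √(-12 + 0)*(-360) = √(-12)*(-360) = (2*I*√3)*(-360) = -720*I*√3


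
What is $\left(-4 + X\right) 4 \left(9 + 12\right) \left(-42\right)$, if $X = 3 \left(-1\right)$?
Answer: $24696$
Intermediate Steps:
$X = -3$
$\left(-4 + X\right) 4 \left(9 + 12\right) \left(-42\right) = \left(-4 - 3\right) 4 \left(9 + 12\right) \left(-42\right) = \left(-7\right) 4 \cdot 21 \left(-42\right) = \left(-28\right) 21 \left(-42\right) = \left(-588\right) \left(-42\right) = 24696$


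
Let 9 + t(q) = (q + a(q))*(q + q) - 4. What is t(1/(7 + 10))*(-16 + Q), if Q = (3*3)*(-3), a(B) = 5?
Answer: 154155/289 ≈ 533.41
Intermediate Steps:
t(q) = -13 + 2*q*(5 + q) (t(q) = -9 + ((q + 5)*(q + q) - 4) = -9 + ((5 + q)*(2*q) - 4) = -9 + (2*q*(5 + q) - 4) = -9 + (-4 + 2*q*(5 + q)) = -13 + 2*q*(5 + q))
Q = -27 (Q = 9*(-3) = -27)
t(1/(7 + 10))*(-16 + Q) = (-13 + 2*(1/(7 + 10))² + 10/(7 + 10))*(-16 - 27) = (-13 + 2*(1/17)² + 10/17)*(-43) = (-13 + 2*(1/17)² + 10*(1/17))*(-43) = (-13 + 2*(1/289) + 10/17)*(-43) = (-13 + 2/289 + 10/17)*(-43) = -3585/289*(-43) = 154155/289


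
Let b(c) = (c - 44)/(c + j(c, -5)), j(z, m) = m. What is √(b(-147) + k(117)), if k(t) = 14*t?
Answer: √9468346/76 ≈ 40.488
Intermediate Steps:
b(c) = (-44 + c)/(-5 + c) (b(c) = (c - 44)/(c - 5) = (-44 + c)/(-5 + c))
√(b(-147) + k(117)) = √((-44 - 147)/(-5 - 147) + 14*117) = √(-191/(-152) + 1638) = √(-1/152*(-191) + 1638) = √(191/152 + 1638) = √(249167/152) = √9468346/76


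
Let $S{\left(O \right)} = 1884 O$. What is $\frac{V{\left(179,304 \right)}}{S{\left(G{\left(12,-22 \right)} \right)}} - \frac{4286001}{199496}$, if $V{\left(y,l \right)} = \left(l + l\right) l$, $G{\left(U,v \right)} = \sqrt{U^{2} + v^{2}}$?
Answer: $- \frac{4286001}{199496} + \frac{23104 \sqrt{157}}{73947} \approx -17.569$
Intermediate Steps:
$V{\left(y,l \right)} = 2 l^{2}$ ($V{\left(y,l \right)} = 2 l l = 2 l^{2}$)
$\frac{V{\left(179,304 \right)}}{S{\left(G{\left(12,-22 \right)} \right)}} - \frac{4286001}{199496} = \frac{2 \cdot 304^{2}}{1884 \sqrt{12^{2} + \left(-22\right)^{2}}} - \frac{4286001}{199496} = \frac{2 \cdot 92416}{1884 \sqrt{144 + 484}} - \frac{4286001}{199496} = \frac{184832}{1884 \sqrt{628}} - \frac{4286001}{199496} = \frac{184832}{1884 \cdot 2 \sqrt{157}} - \frac{4286001}{199496} = \frac{184832}{3768 \sqrt{157}} - \frac{4286001}{199496} = 184832 \frac{\sqrt{157}}{591576} - \frac{4286001}{199496} = \frac{23104 \sqrt{157}}{73947} - \frac{4286001}{199496} = - \frac{4286001}{199496} + \frac{23104 \sqrt{157}}{73947}$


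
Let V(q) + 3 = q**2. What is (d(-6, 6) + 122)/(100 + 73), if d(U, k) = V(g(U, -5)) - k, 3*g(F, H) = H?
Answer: 1042/1557 ≈ 0.66924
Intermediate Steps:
g(F, H) = H/3
V(q) = -3 + q**2
d(U, k) = -2/9 - k (d(U, k) = (-3 + ((1/3)*(-5))**2) - k = (-3 + (-5/3)**2) - k = (-3 + 25/9) - k = -2/9 - k)
(d(-6, 6) + 122)/(100 + 73) = ((-2/9 - 1*6) + 122)/(100 + 73) = ((-2/9 - 6) + 122)/173 = (-56/9 + 122)*(1/173) = (1042/9)*(1/173) = 1042/1557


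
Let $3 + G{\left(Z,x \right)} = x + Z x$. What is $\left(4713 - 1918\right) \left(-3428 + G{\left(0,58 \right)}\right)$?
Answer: $-9427535$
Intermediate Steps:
$G{\left(Z,x \right)} = -3 + x + Z x$ ($G{\left(Z,x \right)} = -3 + \left(x + Z x\right) = -3 + x + Z x$)
$\left(4713 - 1918\right) \left(-3428 + G{\left(0,58 \right)}\right) = \left(4713 - 1918\right) \left(-3428 + \left(-3 + 58 + 0 \cdot 58\right)\right) = 2795 \left(-3428 + \left(-3 + 58 + 0\right)\right) = 2795 \left(-3428 + 55\right) = 2795 \left(-3373\right) = -9427535$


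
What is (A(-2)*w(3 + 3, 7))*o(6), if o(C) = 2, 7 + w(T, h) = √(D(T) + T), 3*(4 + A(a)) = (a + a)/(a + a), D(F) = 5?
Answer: 154/3 - 22*√11/3 ≈ 27.011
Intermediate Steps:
A(a) = -11/3 (A(a) = -4 + ((a + a)/(a + a))/3 = -4 + ((2*a)/((2*a)))/3 = -4 + ((2*a)*(1/(2*a)))/3 = -4 + (⅓)*1 = -4 + ⅓ = -11/3)
w(T, h) = -7 + √(5 + T)
(A(-2)*w(3 + 3, 7))*o(6) = -11*(-7 + √(5 + (3 + 3)))/3*2 = -11*(-7 + √(5 + 6))/3*2 = -11*(-7 + √11)/3*2 = (77/3 - 11*√11/3)*2 = 154/3 - 22*√11/3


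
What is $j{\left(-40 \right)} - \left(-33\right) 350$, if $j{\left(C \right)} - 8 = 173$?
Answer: $11731$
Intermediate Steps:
$j{\left(C \right)} = 181$ ($j{\left(C \right)} = 8 + 173 = 181$)
$j{\left(-40 \right)} - \left(-33\right) 350 = 181 - \left(-33\right) 350 = 181 - -11550 = 181 + 11550 = 11731$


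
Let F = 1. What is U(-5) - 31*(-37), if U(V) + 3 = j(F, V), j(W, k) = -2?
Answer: 1142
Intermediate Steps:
U(V) = -5 (U(V) = -3 - 2 = -5)
U(-5) - 31*(-37) = -5 - 31*(-37) = -5 + 1147 = 1142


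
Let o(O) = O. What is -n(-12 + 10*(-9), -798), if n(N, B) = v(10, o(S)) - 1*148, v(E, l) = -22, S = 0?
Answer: 170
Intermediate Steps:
n(N, B) = -170 (n(N, B) = -22 - 1*148 = -22 - 148 = -170)
-n(-12 + 10*(-9), -798) = -1*(-170) = 170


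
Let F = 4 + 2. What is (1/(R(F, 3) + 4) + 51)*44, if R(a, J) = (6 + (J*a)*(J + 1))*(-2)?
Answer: 85261/38 ≈ 2243.7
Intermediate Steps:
F = 6
R(a, J) = -12 - 2*J*a*(1 + J) (R(a, J) = (6 + (J*a)*(1 + J))*(-2) = (6 + J*a*(1 + J))*(-2) = -12 - 2*J*a*(1 + J))
(1/(R(F, 3) + 4) + 51)*44 = (1/((-12 - 2*3*6 - 2*6*3**2) + 4) + 51)*44 = (1/((-12 - 36 - 2*6*9) + 4) + 51)*44 = (1/((-12 - 36 - 108) + 4) + 51)*44 = (1/(-156 + 4) + 51)*44 = (1/(-152) + 51)*44 = (-1/152 + 51)*44 = (7751/152)*44 = 85261/38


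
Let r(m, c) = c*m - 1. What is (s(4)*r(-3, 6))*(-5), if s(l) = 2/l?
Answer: 95/2 ≈ 47.500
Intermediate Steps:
r(m, c) = -1 + c*m
(s(4)*r(-3, 6))*(-5) = ((2/4)*(-1 + 6*(-3)))*(-5) = ((2*(¼))*(-1 - 18))*(-5) = ((½)*(-19))*(-5) = -19/2*(-5) = 95/2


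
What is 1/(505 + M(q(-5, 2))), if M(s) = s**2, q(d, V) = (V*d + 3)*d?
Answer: 1/1730 ≈ 0.00057803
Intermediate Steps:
q(d, V) = d*(3 + V*d) (q(d, V) = (3 + V*d)*d = d*(3 + V*d))
1/(505 + M(q(-5, 2))) = 1/(505 + (-5*(3 + 2*(-5)))**2) = 1/(505 + (-5*(3 - 10))**2) = 1/(505 + (-5*(-7))**2) = 1/(505 + 35**2) = 1/(505 + 1225) = 1/1730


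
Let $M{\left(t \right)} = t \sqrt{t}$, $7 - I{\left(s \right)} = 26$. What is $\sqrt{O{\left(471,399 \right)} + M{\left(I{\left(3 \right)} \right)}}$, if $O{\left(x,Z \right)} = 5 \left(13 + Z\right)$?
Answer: $\sqrt{2060 - 19 i \sqrt{19}} \approx 45.396 - 0.9122 i$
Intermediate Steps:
$I{\left(s \right)} = -19$ ($I{\left(s \right)} = 7 - 26 = -19$)
$M{\left(t \right)} = t^{\frac{3}{2}}$
$O{\left(x,Z \right)} = 65 + 5 Z$
$\sqrt{O{\left(471,399 \right)} + M{\left(I{\left(3 \right)} \right)}} = \sqrt{\left(65 + 5 \cdot 399\right) + \left(-19\right)^{\frac{3}{2}}} = \sqrt{\left(65 + 1995\right) - 19 i \sqrt{19}} = \sqrt{2060 - 19 i \sqrt{19}}$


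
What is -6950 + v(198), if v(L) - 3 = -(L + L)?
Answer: -7343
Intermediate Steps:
v(L) = 3 - 2*L (v(L) = 3 - (L + L) = 3 - 2*L)
-6950 + v(198) = -6950 + (3 - 2*198) = -6950 + (3 - 396) = -6950 - 393 = -7343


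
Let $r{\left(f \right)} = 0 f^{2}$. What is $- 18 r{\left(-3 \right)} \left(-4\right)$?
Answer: $0$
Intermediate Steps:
$r{\left(f \right)} = 0$
$- 18 r{\left(-3 \right)} \left(-4\right) = \left(-18\right) 0 \left(-4\right) = 0 \left(-4\right) = 0$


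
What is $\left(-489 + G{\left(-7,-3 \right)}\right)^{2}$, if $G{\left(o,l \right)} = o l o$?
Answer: $404496$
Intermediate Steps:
$G{\left(o,l \right)} = l o^{2}$ ($G{\left(o,l \right)} = l o o = l o^{2}$)
$\left(-489 + G{\left(-7,-3 \right)}\right)^{2} = \left(-489 - 3 \left(-7\right)^{2}\right)^{2} = \left(-489 - 147\right)^{2} = \left(-636\right)^{2} = 404496$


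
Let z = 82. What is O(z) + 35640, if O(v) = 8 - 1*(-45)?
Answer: 35693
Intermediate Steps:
O(v) = 53 (O(v) = 8 + 45 = 53)
O(z) + 35640 = 53 + 35640 = 35693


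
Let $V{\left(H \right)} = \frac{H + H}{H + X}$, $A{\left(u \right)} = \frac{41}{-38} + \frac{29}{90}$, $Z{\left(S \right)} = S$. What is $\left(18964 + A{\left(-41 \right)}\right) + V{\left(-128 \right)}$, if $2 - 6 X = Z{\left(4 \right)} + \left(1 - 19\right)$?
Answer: $\frac{762120011}{40185} \approx 18965.0$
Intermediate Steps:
$X = \frac{8}{3}$ ($X = \frac{1}{3} - \frac{4 + \left(1 - 19\right)}{6} = \frac{1}{3} - \frac{4 - 18}{6} = \frac{1}{3} - - \frac{7}{3} = \frac{1}{3} + \frac{7}{3} = \frac{8}{3} \approx 2.6667$)
$A{\left(u \right)} = - \frac{647}{855}$ ($A{\left(u \right)} = 41 \left(- \frac{1}{38}\right) + 29 \cdot \frac{1}{90} = - \frac{41}{38} + \frac{29}{90} = - \frac{647}{855}$)
$V{\left(H \right)} = \frac{2 H}{\frac{8}{3} + H}$ ($V{\left(H \right)} = \frac{H + H}{H + \frac{8}{3}} = \frac{2 H}{\frac{8}{3} + H}$)
$\left(18964 + A{\left(-41 \right)}\right) + V{\left(-128 \right)} = \left(18964 - \frac{647}{855}\right) + 6 \left(-128\right) \frac{1}{8 + 3 \left(-128\right)} = \frac{16213573}{855} + 6 \left(-128\right) \frac{1}{8 - 384} = \frac{16213573}{855} + 6 \left(-128\right) \frac{1}{-376} = \frac{16213573}{855} + 6 \left(-128\right) \left(- \frac{1}{376}\right) = \frac{16213573}{855} + \frac{96}{47} = \frac{762120011}{40185}$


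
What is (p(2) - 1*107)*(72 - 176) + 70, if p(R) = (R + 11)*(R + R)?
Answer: 5790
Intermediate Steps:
p(R) = 2*R*(11 + R) (p(R) = (11 + R)*(2*R) = 2*R*(11 + R))
(p(2) - 1*107)*(72 - 176) + 70 = (2*2*(11 + 2) - 1*107)*(72 - 176) + 70 = (2*2*13 - 107)*(-104) + 70 = (52 - 107)*(-104) + 70 = -55*(-104) + 70 = 5720 + 70 = 5790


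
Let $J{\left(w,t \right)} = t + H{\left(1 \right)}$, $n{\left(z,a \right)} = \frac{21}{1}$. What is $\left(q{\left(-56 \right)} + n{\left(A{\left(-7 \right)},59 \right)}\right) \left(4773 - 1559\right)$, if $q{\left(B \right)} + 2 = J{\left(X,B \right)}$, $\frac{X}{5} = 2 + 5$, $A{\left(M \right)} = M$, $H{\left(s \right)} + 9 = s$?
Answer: $-144630$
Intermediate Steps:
$H{\left(s \right)} = -9 + s$
$n{\left(z,a \right)} = 21$ ($n{\left(z,a \right)} = 21 \cdot 1 = 21$)
$X = 35$ ($X = 5 \left(2 + 5\right) = 5 \cdot 7 = 35$)
$J{\left(w,t \right)} = -8 + t$ ($J{\left(w,t \right)} = t + \left(-9 + 1\right) = t - 8 = -8 + t$)
$q{\left(B \right)} = -10 + B$ ($q{\left(B \right)} = -2 + \left(-8 + B\right) = -10 + B$)
$\left(q{\left(-56 \right)} + n{\left(A{\left(-7 \right)},59 \right)}\right) \left(4773 - 1559\right) = \left(\left(-10 - 56\right) + 21\right) \left(4773 - 1559\right) = \left(-66 + 21\right) 3214 = \left(-45\right) 3214 = -144630$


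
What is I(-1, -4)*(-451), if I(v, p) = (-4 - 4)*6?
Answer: 21648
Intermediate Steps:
I(v, p) = -48 (I(v, p) = -8*6 = -48)
I(-1, -4)*(-451) = -48*(-451) = 21648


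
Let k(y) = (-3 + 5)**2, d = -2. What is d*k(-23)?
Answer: -8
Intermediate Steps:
k(y) = 4 (k(y) = 2**2 = 4)
d*k(-23) = -2*4 = -8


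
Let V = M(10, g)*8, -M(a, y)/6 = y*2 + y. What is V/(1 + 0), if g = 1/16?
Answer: -9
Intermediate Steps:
g = 1/16 (g = 1*(1/16) = 1/16 ≈ 0.062500)
M(a, y) = -18*y (M(a, y) = -6*(y*2 + y) = -6*(2*y + y) = -18*y)
V = -9 (V = -18*1/16*8 = -9/8*8 = -9)
V/(1 + 0) = -9/(1 + 0) = -9/1 = 1*(-9) = -9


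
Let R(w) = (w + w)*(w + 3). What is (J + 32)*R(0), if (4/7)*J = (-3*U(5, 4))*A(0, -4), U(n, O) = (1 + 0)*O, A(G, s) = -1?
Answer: 0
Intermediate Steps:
R(w) = 2*w*(3 + w) (R(w) = (2*w)*(3 + w) = 2*w*(3 + w))
U(n, O) = O (U(n, O) = 1*O = O)
J = 21 (J = 7*(-3*4*(-1))/4 = 7*(-12*(-1))/4 = (7/4)*12 = 21)
(J + 32)*R(0) = (21 + 32)*(2*0*(3 + 0)) = 53*(2*0*3) = 53*0 = 0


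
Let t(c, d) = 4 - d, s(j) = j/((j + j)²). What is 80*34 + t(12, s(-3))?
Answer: 32689/12 ≈ 2724.1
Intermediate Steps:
s(j) = 1/(4*j) (s(j) = j/((2*j)²) = j/((4*j²)) = j*(1/(4*j²)) = 1/(4*j))
80*34 + t(12, s(-3)) = 80*34 + (4 - 1/(4*(-3))) = 2720 + (4 - (-1)/(4*3)) = 2720 + (4 - 1*(-1/12)) = 2720 + (4 + 1/12) = 2720 + 49/12 = 32689/12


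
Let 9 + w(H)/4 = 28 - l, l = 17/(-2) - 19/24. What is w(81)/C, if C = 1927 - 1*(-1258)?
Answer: 97/2730 ≈ 0.035531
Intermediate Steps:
l = -223/24 (l = 17*(-½) - 19*1/24 = -17/2 - 19/24 = -223/24 ≈ -9.2917)
w(H) = 679/6 (w(H) = -36 + 4*(28 - 1*(-223/24)) = -36 + 4*(28 + 223/24) = -36 + 4*(895/24) = -36 + 895/6 = 679/6)
C = 3185 (C = 1927 + 1258 = 3185)
w(81)/C = (679/6)/3185 = (679/6)*(1/3185) = 97/2730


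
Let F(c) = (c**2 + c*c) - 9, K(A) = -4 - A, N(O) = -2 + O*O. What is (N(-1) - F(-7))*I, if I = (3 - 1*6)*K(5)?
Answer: -2430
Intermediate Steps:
N(O) = -2 + O**2
F(c) = -9 + 2*c**2 (F(c) = (c**2 + c**2) - 9 = 2*c**2 - 9 = -9 + 2*c**2)
I = 27 (I = (3 - 1*6)*(-4 - 1*5) = (3 - 6)*(-4 - 5) = -3*(-9) = 27)
(N(-1) - F(-7))*I = ((-2 + (-1)**2) - (-9 + 2*(-7)**2))*27 = ((-2 + 1) - (-9 + 2*49))*27 = (-1 - (-9 + 98))*27 = (-1 - 1*89)*27 = (-1 - 89)*27 = -90*27 = -2430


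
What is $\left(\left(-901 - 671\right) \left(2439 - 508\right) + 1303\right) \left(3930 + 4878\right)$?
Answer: $-26725489032$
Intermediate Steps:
$\left(\left(-901 - 671\right) \left(2439 - 508\right) + 1303\right) \left(3930 + 4878\right) = \left(\left(-1572\right) 1931 + 1303\right) 8808 = \left(-3035532 + 1303\right) 8808 = \left(-3034229\right) 8808 = -26725489032$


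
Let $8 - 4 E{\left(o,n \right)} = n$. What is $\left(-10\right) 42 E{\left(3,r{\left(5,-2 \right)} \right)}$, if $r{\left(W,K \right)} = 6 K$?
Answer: $-2100$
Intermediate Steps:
$E{\left(o,n \right)} = 2 - \frac{n}{4}$
$\left(-10\right) 42 E{\left(3,r{\left(5,-2 \right)} \right)} = \left(-10\right) 42 \left(2 - \frac{6 \left(-2\right)}{4}\right) = - 420 \left(2 - -3\right) = - 420 \left(2 + 3\right) = \left(-420\right) 5 = -2100$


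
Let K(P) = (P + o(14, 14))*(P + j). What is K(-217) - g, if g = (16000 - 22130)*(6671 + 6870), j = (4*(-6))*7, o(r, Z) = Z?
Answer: 83084485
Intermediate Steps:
j = -168 (j = -24*7 = -168)
K(P) = (-168 + P)*(14 + P) (K(P) = (P + 14)*(P - 168) = (14 + P)*(-168 + P) = (-168 + P)*(14 + P))
g = -83006330 (g = -6130*13541 = -83006330)
K(-217) - g = (-2352 + (-217)² - 154*(-217)) - 1*(-83006330) = (-2352 + 47089 + 33418) + 83006330 = 78155 + 83006330 = 83084485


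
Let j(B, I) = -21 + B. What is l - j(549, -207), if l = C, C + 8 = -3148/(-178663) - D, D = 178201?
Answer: -31933685483/178663 ≈ -1.7874e+5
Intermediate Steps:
C = -31839351419/178663 (C = -8 + (-3148/(-178663) - 1*178201) = -8 + (-3148*(-1/178663) - 178201) = -8 + (3148/178663 - 178201) = -8 - 31837922115/178663 = -31839351419/178663 ≈ -1.7821e+5)
l = -31839351419/178663 ≈ -1.7821e+5
l - j(549, -207) = -31839351419/178663 - (-21 + 549) = -31839351419/178663 - 1*528 = -31839351419/178663 - 528 = -31933685483/178663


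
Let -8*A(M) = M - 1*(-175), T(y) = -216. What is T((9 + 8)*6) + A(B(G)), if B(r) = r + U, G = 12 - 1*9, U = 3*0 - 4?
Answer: -951/4 ≈ -237.75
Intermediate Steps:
U = -4 (U = 0 - 4 = -4)
G = 3 (G = 12 - 9 = 3)
B(r) = -4 + r (B(r) = r - 4 = -4 + r)
A(M) = -175/8 - M/8 (A(M) = -(M - 1*(-175))/8 = -(M + 175)/8 = -(175 + M)/8 = -175/8 - M/8)
T((9 + 8)*6) + A(B(G)) = -216 + (-175/8 - (-4 + 3)/8) = -216 + (-175/8 - 1/8*(-1)) = -216 + (-175/8 + 1/8) = -216 - 87/4 = -951/4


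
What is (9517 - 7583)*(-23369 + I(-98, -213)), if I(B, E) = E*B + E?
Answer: -5237272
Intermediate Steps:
I(B, E) = E + B*E (I(B, E) = B*E + E = E + B*E)
(9517 - 7583)*(-23369 + I(-98, -213)) = (9517 - 7583)*(-23369 - 213*(1 - 98)) = 1934*(-23369 - 213*(-97)) = 1934*(-23369 + 20661) = 1934*(-2708) = -5237272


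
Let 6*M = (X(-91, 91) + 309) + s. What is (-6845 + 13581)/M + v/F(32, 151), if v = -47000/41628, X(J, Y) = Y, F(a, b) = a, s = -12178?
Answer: -1133157457/326863056 ≈ -3.4668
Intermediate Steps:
M = -1963 (M = ((91 + 309) - 12178)/6 = (400 - 12178)/6 = (⅙)*(-11778) = -1963)
v = -11750/10407 (v = -47000*1/41628 = -11750/10407 ≈ -1.1290)
(-6845 + 13581)/M + v/F(32, 151) = (-6845 + 13581)/(-1963) - 11750/10407/32 = 6736*(-1/1963) - 11750/10407*1/32 = -6736/1963 - 5875/166512 = -1133157457/326863056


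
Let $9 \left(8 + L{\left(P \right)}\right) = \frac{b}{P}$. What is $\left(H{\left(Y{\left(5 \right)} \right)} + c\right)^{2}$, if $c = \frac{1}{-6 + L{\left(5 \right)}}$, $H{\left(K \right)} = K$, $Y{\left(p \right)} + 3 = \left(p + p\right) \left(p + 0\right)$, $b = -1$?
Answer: $\frac{876870544}{398161} \approx 2202.3$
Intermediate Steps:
$Y{\left(p \right)} = -3 + 2 p^{2}$ ($Y{\left(p \right)} = -3 + \left(p + p\right) \left(p + 0\right) = -3 + 2 p p = -3 + 2 p^{2}$)
$L{\left(P \right)} = -8 - \frac{1}{9 P}$ ($L{\left(P \right)} = -8 + \frac{\left(-1\right) \frac{1}{P}}{9} = -8 - \frac{1}{9 P}$)
$c = - \frac{45}{631}$ ($c = \frac{1}{-6 - \left(8 + \frac{1}{9 \cdot 5}\right)} = \frac{1}{-6 - \frac{361}{45}} = \frac{1}{- \frac{631}{45}} = - \frac{45}{631} \approx -0.071315$)
$\left(H{\left(Y{\left(5 \right)} \right)} + c\right)^{2} = \left(\left(-3 + 2 \cdot 5^{2}\right) - \frac{45}{631}\right)^{2} = \left(\left(-3 + 2 \cdot 25\right) - \frac{45}{631}\right)^{2} = \left(\left(-3 + 50\right) - \frac{45}{631}\right)^{2} = \left(47 - \frac{45}{631}\right)^{2} = \left(\frac{29612}{631}\right)^{2} = \frac{876870544}{398161}$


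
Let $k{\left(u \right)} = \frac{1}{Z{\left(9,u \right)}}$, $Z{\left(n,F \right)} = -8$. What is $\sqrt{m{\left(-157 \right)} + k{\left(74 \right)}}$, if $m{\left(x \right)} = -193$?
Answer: $\frac{i \sqrt{3090}}{4} \approx 13.897 i$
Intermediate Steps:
$k{\left(u \right)} = - \frac{1}{8}$ ($k{\left(u \right)} = \frac{1}{-8} = - \frac{1}{8}$)
$\sqrt{m{\left(-157 \right)} + k{\left(74 \right)}} = \sqrt{-193 - \frac{1}{8}} = \sqrt{- \frac{1545}{8}} = \frac{i \sqrt{3090}}{4}$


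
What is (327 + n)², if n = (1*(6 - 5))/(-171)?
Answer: 3126599056/29241 ≈ 1.0693e+5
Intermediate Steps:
n = -1/171 (n = (1*1)*(-1/171) = 1*(-1/171) = -1/171 ≈ -0.0058480)
(327 + n)² = (327 - 1/171)² = (55916/171)² = 3126599056/29241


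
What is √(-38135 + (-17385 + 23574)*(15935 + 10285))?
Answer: √162237445 ≈ 12737.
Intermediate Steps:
√(-38135 + (-17385 + 23574)*(15935 + 10285)) = √(-38135 + 6189*26220) = √(-38135 + 162275580) = √162237445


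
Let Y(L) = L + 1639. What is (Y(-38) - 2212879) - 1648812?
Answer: -3860090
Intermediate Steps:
Y(L) = 1639 + L
(Y(-38) - 2212879) - 1648812 = ((1639 - 38) - 2212879) - 1648812 = (1601 - 2212879) - 1648812 = -2211278 - 1648812 = -3860090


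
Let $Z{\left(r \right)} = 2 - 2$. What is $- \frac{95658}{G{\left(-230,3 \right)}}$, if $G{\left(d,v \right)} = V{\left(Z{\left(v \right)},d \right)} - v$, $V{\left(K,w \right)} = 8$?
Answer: $- \frac{95658}{5} \approx -19132.0$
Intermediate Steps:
$Z{\left(r \right)} = 0$
$G{\left(d,v \right)} = 8 - v$
$- \frac{95658}{G{\left(-230,3 \right)}} = - \frac{95658}{8 - 3} = - \frac{95658}{5}$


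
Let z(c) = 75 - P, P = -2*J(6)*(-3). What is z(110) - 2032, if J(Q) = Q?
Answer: -1993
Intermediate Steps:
P = 36 (P = -2*6*(-3) = -12*(-3) = 36)
z(c) = 39 (z(c) = 75 - 1*36 = 75 - 36 = 39)
z(110) - 2032 = 39 - 2032 = -1993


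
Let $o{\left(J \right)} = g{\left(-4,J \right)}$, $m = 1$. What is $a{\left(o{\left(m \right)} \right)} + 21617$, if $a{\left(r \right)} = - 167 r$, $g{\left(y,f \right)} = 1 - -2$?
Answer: $21116$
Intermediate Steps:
$g{\left(y,f \right)} = 3$ ($g{\left(y,f \right)} = 1 + 2 = 3$)
$o{\left(J \right)} = 3$
$a{\left(o{\left(m \right)} \right)} + 21617 = \left(-167\right) 3 + 21617 = -501 + 21617 = 21116$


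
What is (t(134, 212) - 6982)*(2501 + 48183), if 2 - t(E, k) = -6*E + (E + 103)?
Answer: -325036492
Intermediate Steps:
t(E, k) = -101 + 5*E (t(E, k) = 2 - (-6*E + (E + 103)) = 2 - (-6*E + (103 + E)) = 2 - (103 - 5*E) = 2 + (-103 + 5*E) = -101 + 5*E)
(t(134, 212) - 6982)*(2501 + 48183) = ((-101 + 5*134) - 6982)*(2501 + 48183) = ((-101 + 670) - 6982)*50684 = (569 - 6982)*50684 = -6413*50684 = -325036492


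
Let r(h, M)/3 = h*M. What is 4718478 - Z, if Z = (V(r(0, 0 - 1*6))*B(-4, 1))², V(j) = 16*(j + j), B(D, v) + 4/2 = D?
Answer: 4718478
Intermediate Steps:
B(D, v) = -2 + D
r(h, M) = 3*M*h (r(h, M) = 3*(h*M) = 3*(M*h) = 3*M*h)
V(j) = 32*j (V(j) = 16*(2*j) = 32*j)
Z = 0 (Z = ((32*(3*(0 - 1*6)*0))*(-2 - 4))² = ((32*(3*(0 - 6)*0))*(-6))² = ((32*(3*(-6)*0))*(-6))² = ((32*0)*(-6))² = (0*(-6))² = 0² = 0)
4718478 - Z = 4718478 - 1*0 = 4718478 + 0 = 4718478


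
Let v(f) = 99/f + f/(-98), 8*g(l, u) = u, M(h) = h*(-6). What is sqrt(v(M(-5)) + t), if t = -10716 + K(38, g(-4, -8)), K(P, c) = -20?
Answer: I*sqrt(52591730)/70 ≈ 103.6*I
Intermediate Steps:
M(h) = -6*h
g(l, u) = u/8
v(f) = 99/f - f/98 (v(f) = 99/f + f*(-1/98) = 99/f - f/98)
t = -10736 (t = -10716 - 20 = -10736)
sqrt(v(M(-5)) + t) = sqrt((99/((-6*(-5))) - (-3)*(-5)/49) - 10736) = sqrt((99/30 - 1/98*30) - 10736) = sqrt((99*(1/30) - 15/49) - 10736) = sqrt((33/10 - 15/49) - 10736) = sqrt(1467/490 - 10736) = sqrt(-5259173/490) = I*sqrt(52591730)/70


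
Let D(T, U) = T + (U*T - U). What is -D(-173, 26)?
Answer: 4697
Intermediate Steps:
D(T, U) = T - U + T*U (D(T, U) = T + (T*U - U) = T + (-U + T*U) = T - U + T*U)
-D(-173, 26) = -(-173 - 1*26 - 173*26) = -(-173 - 26 - 4498) = -1*(-4697) = 4697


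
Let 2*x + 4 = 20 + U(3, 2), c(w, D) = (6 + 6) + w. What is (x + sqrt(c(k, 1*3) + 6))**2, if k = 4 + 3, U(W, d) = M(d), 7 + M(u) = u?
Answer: 441/4 ≈ 110.25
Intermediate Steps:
M(u) = -7 + u
U(W, d) = -7 + d
k = 7
c(w, D) = 12 + w
x = 11/2 (x = -2 + (20 + (-7 + 2))/2 = -2 + (20 - 5)/2 = -2 + (1/2)*15 = -2 + 15/2 = 11/2 ≈ 5.5000)
(x + sqrt(c(k, 1*3) + 6))**2 = (11/2 + sqrt((12 + 7) + 6))**2 = (11/2 + sqrt(19 + 6))**2 = (11/2 + sqrt(25))**2 = (11/2 + 5)**2 = (21/2)**2 = 441/4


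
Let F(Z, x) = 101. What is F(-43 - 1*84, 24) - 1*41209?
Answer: -41108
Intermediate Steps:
F(-43 - 1*84, 24) - 1*41209 = 101 - 1*41209 = 101 - 41209 = -41108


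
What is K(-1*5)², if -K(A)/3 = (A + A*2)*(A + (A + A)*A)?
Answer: 4100625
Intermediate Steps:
K(A) = -9*A*(A + 2*A²) (K(A) = -3*(A + A*2)*(A + (A + A)*A) = -3*(A + 2*A)*(A + (2*A)*A) = -3*3*A*(A + 2*A²) = -9*A*(A + 2*A²))
K(-1*5)² = ((-1*5)²*(-9 - (-18)*5))² = ((-5)²*(-9 - 18*(-5)))² = (25*(-9 + 90))² = (25*81)² = 2025² = 4100625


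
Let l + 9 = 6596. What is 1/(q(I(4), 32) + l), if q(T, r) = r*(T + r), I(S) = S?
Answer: 1/7739 ≈ 0.00012922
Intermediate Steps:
l = 6587 (l = -9 + 6596 = 6587)
1/(q(I(4), 32) + l) = 1/(32*(4 + 32) + 6587) = 1/(32*36 + 6587) = 1/(1152 + 6587) = 1/7739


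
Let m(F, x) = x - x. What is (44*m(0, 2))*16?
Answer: 0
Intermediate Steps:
m(F, x) = 0
(44*m(0, 2))*16 = (44*0)*16 = 0*16 = 0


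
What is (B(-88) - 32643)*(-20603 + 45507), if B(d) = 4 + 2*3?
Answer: -812692232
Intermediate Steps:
B(d) = 10 (B(d) = 4 + 6 = 10)
(B(-88) - 32643)*(-20603 + 45507) = (10 - 32643)*(-20603 + 45507) = -32633*24904 = -812692232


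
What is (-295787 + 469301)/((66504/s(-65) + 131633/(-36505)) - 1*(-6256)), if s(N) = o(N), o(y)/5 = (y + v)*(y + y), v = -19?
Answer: 205859178525/7419363604 ≈ 27.746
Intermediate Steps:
o(y) = 10*y*(-19 + y) (o(y) = 5*((y - 19)*(y + y)) = 5*((-19 + y)*(2*y)) = 5*(2*y*(-19 + y)) = 10*y*(-19 + y))
s(N) = 10*N*(-19 + N)
(-295787 + 469301)/((66504/s(-65) + 131633/(-36505)) - 1*(-6256)) = (-295787 + 469301)/((66504/((10*(-65)*(-19 - 65))) + 131633/(-36505)) - 1*(-6256)) = 173514/((66504/((10*(-65)*(-84))) + 131633*(-1/36505)) + 6256) = 173514/((66504/54600 - 131633/36505) + 6256) = 173514/((66504*(1/54600) - 131633/36505) + 6256) = 173514/((2771/2275 - 131633/36505) + 6256) = 173514/(-5665992/2372825 + 6256) = 173514/(14838727208/2372825) = 173514*(2372825/14838727208) = 205859178525/7419363604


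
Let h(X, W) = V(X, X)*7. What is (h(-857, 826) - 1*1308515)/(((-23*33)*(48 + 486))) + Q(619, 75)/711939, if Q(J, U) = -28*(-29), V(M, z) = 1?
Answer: 155317830914/48092191389 ≈ 3.2296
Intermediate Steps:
Q(J, U) = 812
h(X, W) = 7 (h(X, W) = 1*7 = 7)
(h(-857, 826) - 1*1308515)/(((-23*33)*(48 + 486))) + Q(619, 75)/711939 = (7 - 1*1308515)/(((-23*33)*(48 + 486))) + 812/711939 = (7 - 1308515)/((-759*534)) + 812*(1/711939) = -1308508/(-405306) + 812/711939 = -1308508*(-1/405306) + 812/711939 = 654254/202653 + 812/711939 = 155317830914/48092191389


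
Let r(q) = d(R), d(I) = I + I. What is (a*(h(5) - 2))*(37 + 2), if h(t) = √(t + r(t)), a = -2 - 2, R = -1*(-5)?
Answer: 312 - 156*√15 ≈ -292.19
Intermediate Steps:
R = 5
d(I) = 2*I
r(q) = 10 (r(q) = 2*5 = 10)
a = -4
h(t) = √(10 + t) (h(t) = √(t + 10) = √(10 + t))
(a*(h(5) - 2))*(37 + 2) = (-4*(√(10 + 5) - 2))*(37 + 2) = -4*(√15 - 2)*39 = -4*(-2 + √15)*39 = (8 - 4*√15)*39 = 312 - 156*√15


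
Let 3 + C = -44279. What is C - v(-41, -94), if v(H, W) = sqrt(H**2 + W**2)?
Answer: -44282 - sqrt(10517) ≈ -44385.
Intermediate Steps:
C = -44282 (C = -3 - 44279 = -44282)
C - v(-41, -94) = -44282 - sqrt((-41)**2 + (-94)**2) = -44282 - sqrt(1681 + 8836) = -44282 - sqrt(10517)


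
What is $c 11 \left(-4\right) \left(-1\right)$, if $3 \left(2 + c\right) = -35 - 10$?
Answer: $-748$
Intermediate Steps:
$c = -17$ ($c = -2 + \frac{-35 - 10}{3} = -2 + \frac{1}{3} \left(-45\right) = -2 - 15 = -17$)
$c 11 \left(-4\right) \left(-1\right) = - 17 \cdot 11 \left(-4\right) \left(-1\right) = - 17 \left(\left(-44\right) \left(-1\right)\right) = \left(-17\right) 44 = -748$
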